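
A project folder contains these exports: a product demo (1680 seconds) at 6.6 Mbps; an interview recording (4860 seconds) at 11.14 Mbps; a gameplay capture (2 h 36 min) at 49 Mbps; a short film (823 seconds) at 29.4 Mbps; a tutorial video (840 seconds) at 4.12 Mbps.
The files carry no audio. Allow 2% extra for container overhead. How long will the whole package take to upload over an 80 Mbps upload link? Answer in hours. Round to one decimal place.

product demo: 6.600 Mbps × 1680 s × 1.02 = 11309.8 Mb
interview recording: 11.140 Mbps × 4860 s × 1.02 = 55223.2 Mb
gameplay capture: 49.000 Mbps × 9360 s × 1.02 = 467812.8 Mb
short film: 29.400 Mbps × 823 s × 1.02 = 24680.1 Mb
tutorial video: 4.120 Mbps × 840 s × 1.02 = 3530.0 Mb
Total: 562555.9 Mb = 70319.5 MB.
At 80 Mbps: 562555.9 / 80 = 7032 s ≈ 1.95 hours.

2.0 hours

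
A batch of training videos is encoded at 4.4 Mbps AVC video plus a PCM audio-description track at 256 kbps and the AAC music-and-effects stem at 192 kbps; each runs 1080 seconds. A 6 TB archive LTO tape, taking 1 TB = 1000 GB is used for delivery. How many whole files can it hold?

9167

Audio total: 256 + 192 = 448 kbps = 0.448 Mbps.
Total bitrate: 4.848 Mbps.
Per item: 4.848 Mbps × 1080 s = 5,236 Mb = 654.5 MB.
Capacity: 6 TB = 48,000,000 Mb; 9167.58 items → 9167 complete.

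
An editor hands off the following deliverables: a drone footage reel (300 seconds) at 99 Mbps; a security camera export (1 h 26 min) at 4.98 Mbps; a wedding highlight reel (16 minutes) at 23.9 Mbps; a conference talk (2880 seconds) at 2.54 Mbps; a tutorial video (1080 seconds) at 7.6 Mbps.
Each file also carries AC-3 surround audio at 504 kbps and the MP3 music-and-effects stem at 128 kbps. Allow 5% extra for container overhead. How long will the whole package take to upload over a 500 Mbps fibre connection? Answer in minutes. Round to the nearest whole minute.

4 minutes

Audio total: 504 + 128 = 632 kbps = 0.632 Mbps.
drone footage reel: 99.632 Mbps × 300 s × 1.05 = 31384.1 Mb
security camera export: 5.612 Mbps × 5160 s × 1.05 = 30405.8 Mb
wedding highlight reel: 24.532 Mbps × 960 s × 1.05 = 24728.3 Mb
conference talk: 3.172 Mbps × 2880 s × 1.05 = 9592.1 Mb
tutorial video: 8.232 Mbps × 1080 s × 1.05 = 9335.1 Mb
Total: 105445.4 Mb = 13180.7 MB.
At 500 Mbps: 105445.4 / 500 = 211 s ≈ 3.51 minutes.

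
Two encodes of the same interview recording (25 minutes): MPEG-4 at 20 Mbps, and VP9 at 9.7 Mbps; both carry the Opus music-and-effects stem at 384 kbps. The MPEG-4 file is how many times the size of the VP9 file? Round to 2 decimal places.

2.02

25 min = 1500 s
Audio: 384 kbps = 0.384 Mbps.
MPEG-4: 20.384 Mbps × 1500 s = 30576.0 Mb = 3.822 GB.
VP9: 10.084 Mbps × 1500 s = 15126.0 Mb = 1.891 GB.
Ratio: 3.822 / 1.891 = 2.021.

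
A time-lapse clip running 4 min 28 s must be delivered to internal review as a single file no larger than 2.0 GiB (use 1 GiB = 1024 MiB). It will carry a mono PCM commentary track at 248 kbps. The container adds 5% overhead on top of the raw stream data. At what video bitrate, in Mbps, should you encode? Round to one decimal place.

60.8 Mbps

Budget: 2.0 GiB = 17179.9 Mb.
Stream payload after overhead: 17179.9 / 1.05 = 16361.8 Mb.
4 min 28 s = 268 s
Total bitrate budget: 16361.8 Mb / 268 s = 61.051 Mbps.
Audio: 248 kbps = 0.248 Mbps.
Video: 61.051 − 0.248 = 60.803 Mbps.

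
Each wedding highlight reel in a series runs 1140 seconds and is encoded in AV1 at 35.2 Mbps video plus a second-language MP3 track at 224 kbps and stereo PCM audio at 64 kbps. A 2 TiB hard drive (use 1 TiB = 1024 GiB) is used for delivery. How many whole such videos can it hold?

434

Audio total: 224 + 64 = 288 kbps = 0.288 Mbps.
Total bitrate: 35.488 Mbps.
Per item: 35.488 Mbps × 1140 s = 40,456 Mb = 5,057 MB.
Capacity: 2 TiB = 17,592,186 Mb; 434.84 items → 434 complete.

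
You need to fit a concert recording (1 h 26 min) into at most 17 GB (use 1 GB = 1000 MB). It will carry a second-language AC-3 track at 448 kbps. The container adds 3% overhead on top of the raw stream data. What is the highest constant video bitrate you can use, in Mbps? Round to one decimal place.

25.1 Mbps

Budget: 17 GB = 136000.0 Mb.
Stream payload after overhead: 136000.0 / 1.03 = 132038.8 Mb.
1 h 26 min = 86 min = 5160 s
Total bitrate budget: 132038.8 Mb / 5160 s = 25.589 Mbps.
Audio: 448 kbps = 0.448 Mbps.
Video: 25.589 − 0.448 = 25.141 Mbps.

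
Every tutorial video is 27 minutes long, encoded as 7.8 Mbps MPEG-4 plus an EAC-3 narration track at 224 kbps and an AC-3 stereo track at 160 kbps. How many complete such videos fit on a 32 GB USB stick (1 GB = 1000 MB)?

27 min = 1620 s
Audio total: 224 + 160 = 384 kbps = 0.384 Mbps.
Total bitrate: 8.184 Mbps.
Per item: 8.184 Mbps × 1620 s = 13,258 Mb = 1,657 MB.
Capacity: 32 GB = 256,000 Mb; 19.31 items → 19 complete.

19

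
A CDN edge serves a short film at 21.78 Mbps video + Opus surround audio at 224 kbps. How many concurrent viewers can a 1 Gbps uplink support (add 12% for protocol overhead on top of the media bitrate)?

Audio: 224 kbps = 0.224 Mbps.
Per-viewer media rate: 22.004 Mbps.
On the wire with 12% overhead: 24.644 Mbps.
1 Gbps = 1,000 Mbps; 1,000 / 24.644 = 40.58 → 40 viewers.

40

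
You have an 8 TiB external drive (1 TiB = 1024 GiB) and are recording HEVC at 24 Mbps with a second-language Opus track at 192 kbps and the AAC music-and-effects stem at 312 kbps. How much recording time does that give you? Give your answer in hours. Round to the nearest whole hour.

Audio total: 192 + 312 = 504 kbps = 0.504 Mbps.
Total bitrate: 24 + 0.504 = 24.504 Mbps.
Capacity: 8 TiB = 70,368,744 Mb.
Recording time: 70,368,744 / 24.504 = 2,871,725 s ≈ 798 hours.

798 hours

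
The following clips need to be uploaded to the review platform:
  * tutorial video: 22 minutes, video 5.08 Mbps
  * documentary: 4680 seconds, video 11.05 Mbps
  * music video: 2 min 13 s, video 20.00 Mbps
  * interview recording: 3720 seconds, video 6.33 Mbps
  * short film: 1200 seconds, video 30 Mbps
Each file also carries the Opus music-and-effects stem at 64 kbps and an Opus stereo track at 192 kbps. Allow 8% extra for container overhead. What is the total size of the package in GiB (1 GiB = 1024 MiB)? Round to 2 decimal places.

15.52 GiB

Audio total: 64 + 192 = 256 kbps = 0.256 Mbps.
tutorial video: 5.336 Mbps × 1320 s × 1.08 = 7607.0 Mb
documentary: 11.306 Mbps × 4680 s × 1.08 = 57145.0 Mb
music video: 20.256 Mbps × 133 s × 1.08 = 2909.6 Mb
interview recording: 6.586 Mbps × 3720 s × 1.08 = 26459.9 Mb
short film: 30.256 Mbps × 1200 s × 1.08 = 39211.8 Mb
Total: 133333.3 Mb = 16666.7 MB.
= 15.52 GiB.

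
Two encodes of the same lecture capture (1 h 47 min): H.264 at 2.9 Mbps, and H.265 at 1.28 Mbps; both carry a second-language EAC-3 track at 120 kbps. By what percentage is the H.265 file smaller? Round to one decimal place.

1 h 47 min = 107 min = 6420 s
Audio: 120 kbps = 0.120 Mbps.
H.264: 3.020 Mbps × 6420 s = 19388.4 Mb = 2.424 GB.
H.265: 1.400 Mbps × 6420 s = 8988.0 Mb = 1.123 GB.
Reduction: (1 − 1.123/2.424) × 100 = 53.64%.

53.6%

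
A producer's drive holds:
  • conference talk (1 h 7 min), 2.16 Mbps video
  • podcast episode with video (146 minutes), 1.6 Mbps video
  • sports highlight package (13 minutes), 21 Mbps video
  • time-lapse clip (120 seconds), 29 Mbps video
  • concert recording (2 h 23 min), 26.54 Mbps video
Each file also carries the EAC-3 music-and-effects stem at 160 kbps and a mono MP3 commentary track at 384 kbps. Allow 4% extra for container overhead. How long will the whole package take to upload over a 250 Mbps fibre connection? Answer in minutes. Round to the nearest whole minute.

20 minutes

Audio total: 160 + 384 = 544 kbps = 0.544 Mbps.
conference talk: 2.704 Mbps × 4020 s × 1.04 = 11304.9 Mb
podcast episode with video: 2.144 Mbps × 8760 s × 1.04 = 19532.7 Mb
sports highlight package: 21.544 Mbps × 780 s × 1.04 = 17476.5 Mb
time-lapse clip: 29.544 Mbps × 120 s × 1.04 = 3687.1 Mb
concert recording: 27.084 Mbps × 8580 s × 1.04 = 241675.9 Mb
Total: 293677.1 Mb = 36709.6 MB.
At 250 Mbps: 293677.1 / 250 = 1175 s ≈ 19.6 minutes.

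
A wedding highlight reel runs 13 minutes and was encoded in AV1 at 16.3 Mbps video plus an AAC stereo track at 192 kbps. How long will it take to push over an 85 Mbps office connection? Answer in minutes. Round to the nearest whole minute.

3 minutes

13 min = 780 s
Audio: 192 kbps = 0.192 Mbps.
Total bitrate: 16.492 Mbps.
File: 16.492 Mbps × 780 s = 12863.8 Mb.
At 85 Mbps: 12863.8 / 85 = 151.3 s ≈ 2.52 minutes.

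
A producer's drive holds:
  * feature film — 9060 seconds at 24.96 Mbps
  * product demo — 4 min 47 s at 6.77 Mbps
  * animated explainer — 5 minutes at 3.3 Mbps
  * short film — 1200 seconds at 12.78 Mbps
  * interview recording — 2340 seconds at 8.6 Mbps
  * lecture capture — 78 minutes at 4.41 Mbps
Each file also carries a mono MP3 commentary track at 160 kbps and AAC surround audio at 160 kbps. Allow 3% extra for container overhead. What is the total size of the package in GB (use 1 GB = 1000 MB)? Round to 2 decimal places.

37.45 GB

Audio total: 160 + 160 = 320 kbps = 0.320 Mbps.
feature film: 25.280 Mbps × 9060 s × 1.03 = 235907.9 Mb
product demo: 7.090 Mbps × 287 s × 1.03 = 2095.9 Mb
animated explainer: 3.620 Mbps × 300 s × 1.03 = 1118.6 Mb
short film: 13.100 Mbps × 1200 s × 1.03 = 16191.6 Mb
interview recording: 8.920 Mbps × 2340 s × 1.03 = 21499.0 Mb
lecture capture: 4.730 Mbps × 4680 s × 1.03 = 22800.5 Mb
Total: 299613.4 Mb = 37451.7 MB.
= 37.45 GB.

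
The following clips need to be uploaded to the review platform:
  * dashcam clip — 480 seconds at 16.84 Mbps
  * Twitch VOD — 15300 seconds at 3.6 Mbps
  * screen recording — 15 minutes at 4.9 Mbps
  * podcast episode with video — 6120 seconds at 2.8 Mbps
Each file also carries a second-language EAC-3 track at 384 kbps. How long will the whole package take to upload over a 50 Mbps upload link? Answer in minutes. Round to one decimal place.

31.2 minutes

Audio: 384 kbps = 0.384 Mbps.
dashcam clip: 17.224 Mbps × 480 s = 8267.5 Mb
Twitch VOD: 3.984 Mbps × 15300 s = 60955.2 Mb
screen recording: 5.284 Mbps × 900 s = 4755.6 Mb
podcast episode with video: 3.184 Mbps × 6120 s = 19486.1 Mb
Total: 93464.4 Mb = 11683.0 MB.
At 50 Mbps: 93464.4 / 50 = 1869 s ≈ 31.2 minutes.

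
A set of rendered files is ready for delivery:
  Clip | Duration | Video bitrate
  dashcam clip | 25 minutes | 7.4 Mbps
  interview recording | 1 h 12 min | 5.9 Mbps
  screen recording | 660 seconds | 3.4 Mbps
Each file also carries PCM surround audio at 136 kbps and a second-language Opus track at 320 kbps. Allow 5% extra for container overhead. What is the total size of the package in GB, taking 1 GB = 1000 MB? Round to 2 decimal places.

5.48 GB

Audio total: 136 + 320 = 456 kbps = 0.456 Mbps.
dashcam clip: 7.856 Mbps × 1500 s × 1.05 = 12373.2 Mb
interview recording: 6.356 Mbps × 4320 s × 1.05 = 28830.8 Mb
screen recording: 3.856 Mbps × 660 s × 1.05 = 2672.2 Mb
Total: 43876.2 Mb = 5484.5 MB.
= 5.485 GB.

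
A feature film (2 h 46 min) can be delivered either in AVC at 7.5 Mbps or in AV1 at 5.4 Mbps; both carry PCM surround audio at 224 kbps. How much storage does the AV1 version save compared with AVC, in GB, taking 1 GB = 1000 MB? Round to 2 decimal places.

2 h 46 min = 166 min = 9960 s
Audio: 224 kbps = 0.224 Mbps.
AVC: 7.724 Mbps × 9960 s = 76931.0 Mb = 9.616 GB.
AV1: 5.624 Mbps × 9960 s = 56015.0 Mb = 7.002 GB.
Saving: 9.616 − 7.002 = 2.615 GB.

2.61 GB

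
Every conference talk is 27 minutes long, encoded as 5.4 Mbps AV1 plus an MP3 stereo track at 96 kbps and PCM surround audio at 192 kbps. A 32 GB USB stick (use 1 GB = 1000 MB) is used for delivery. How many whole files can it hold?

27 min = 1620 s
Audio total: 96 + 192 = 288 kbps = 0.288 Mbps.
Total bitrate: 5.688 Mbps.
Per item: 5.688 Mbps × 1620 s = 9,215 Mb = 1,152 MB.
Capacity: 32 GB = 256,000 Mb; 27.78 items → 27 complete.

27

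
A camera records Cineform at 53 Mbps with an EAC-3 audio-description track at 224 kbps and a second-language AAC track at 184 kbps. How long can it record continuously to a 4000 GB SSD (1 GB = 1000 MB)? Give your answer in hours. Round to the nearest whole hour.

Audio total: 224 + 184 = 408 kbps = 0.408 Mbps.
Total bitrate: 53 + 0.408 = 53.408 Mbps.
Capacity: 4000 GB = 32,000,000 Mb.
Recording time: 32,000,000 / 53.408 = 599,161 s ≈ 166 hours.

166 hours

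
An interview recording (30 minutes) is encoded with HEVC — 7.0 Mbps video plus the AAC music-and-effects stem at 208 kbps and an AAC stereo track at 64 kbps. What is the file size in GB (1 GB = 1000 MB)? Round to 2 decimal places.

1.64 GB

30 min = 1800 s
Audio total: 208 + 64 = 272 kbps = 0.272 Mbps.
Total bitrate: 7.0 + 0.272 = 7.272 Mbps.
Stream data: 7.272 Mbps × 1800 s = 13089.6 Mb.
13,090 Mb ÷ 8 = 1,636 MB → 1.636 GB.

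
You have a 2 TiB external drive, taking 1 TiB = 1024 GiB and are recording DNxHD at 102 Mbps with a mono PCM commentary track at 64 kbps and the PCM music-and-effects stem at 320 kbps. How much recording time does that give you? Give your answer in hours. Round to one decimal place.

47.7 hours

Audio total: 64 + 320 = 384 kbps = 0.384 Mbps.
Total bitrate: 102 + 0.384 = 102.384 Mbps.
Capacity: 2 TiB = 17,592,186 Mb.
Recording time: 17,592,186 / 102.384 = 171,826 s ≈ 47.7 hours.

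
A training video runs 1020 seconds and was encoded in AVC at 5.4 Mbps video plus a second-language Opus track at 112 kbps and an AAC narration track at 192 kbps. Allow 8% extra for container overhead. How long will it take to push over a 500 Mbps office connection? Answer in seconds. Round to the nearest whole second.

Audio total: 112 + 192 = 304 kbps = 0.304 Mbps.
Total bitrate: 5.704 Mbps.
File: 5.704 Mbps × 1020 s = 5818.1 Mb.
With 8% container overhead: ×1.08. → 6283.5 Mb.
At 500 Mbps: 6283.5 / 500 = 12.6 s ≈ 12.6 seconds.

13 seconds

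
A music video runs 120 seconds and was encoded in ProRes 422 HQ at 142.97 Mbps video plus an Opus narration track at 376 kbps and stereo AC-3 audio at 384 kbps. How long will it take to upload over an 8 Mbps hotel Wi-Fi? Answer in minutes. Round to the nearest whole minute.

36 minutes

Audio total: 376 + 384 = 760 kbps = 0.760 Mbps.
Total bitrate: 143.730 Mbps.
File: 143.730 Mbps × 120 s = 17247.6 Mb.
At 8 Mbps: 17247.6 / 8 = 2155.9 s ≈ 35.9 minutes.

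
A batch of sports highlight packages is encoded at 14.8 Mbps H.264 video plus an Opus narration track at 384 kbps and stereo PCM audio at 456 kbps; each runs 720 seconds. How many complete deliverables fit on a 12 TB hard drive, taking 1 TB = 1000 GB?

8525

Audio total: 384 + 456 = 840 kbps = 0.840 Mbps.
Total bitrate: 15.640 Mbps.
Per item: 15.640 Mbps × 720 s = 11,261 Mb = 1,408 MB.
Capacity: 12 TB = 96,000,000 Mb; 8525.15 items → 8525 complete.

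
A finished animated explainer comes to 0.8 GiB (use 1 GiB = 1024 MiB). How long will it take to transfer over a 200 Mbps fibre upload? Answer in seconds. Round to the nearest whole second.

34 seconds

File: 0.8 GiB = 6871.9 Mb.
At 200 Mbps: 6871.9 / 200 = 34.4 s ≈ 34.4 seconds.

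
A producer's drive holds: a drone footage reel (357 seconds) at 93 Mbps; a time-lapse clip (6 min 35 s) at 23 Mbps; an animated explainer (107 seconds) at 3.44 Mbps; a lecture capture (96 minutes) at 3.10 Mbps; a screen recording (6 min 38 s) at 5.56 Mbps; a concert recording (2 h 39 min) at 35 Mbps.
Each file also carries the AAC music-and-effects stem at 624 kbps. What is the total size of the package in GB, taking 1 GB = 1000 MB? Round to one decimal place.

Audio: 624 kbps = 0.624 Mbps.
drone footage reel: 93.624 Mbps × 357 s = 33423.8 Mb
time-lapse clip: 23.624 Mbps × 395 s = 9331.5 Mb
animated explainer: 4.064 Mbps × 107 s = 434.8 Mb
lecture capture: 3.724 Mbps × 5760 s = 21450.2 Mb
screen recording: 6.184 Mbps × 398 s = 2461.2 Mb
concert recording: 35.624 Mbps × 9540 s = 339853.0 Mb
Total: 406954.5 Mb = 50869.3 MB.
= 50.87 GB.

50.9 GB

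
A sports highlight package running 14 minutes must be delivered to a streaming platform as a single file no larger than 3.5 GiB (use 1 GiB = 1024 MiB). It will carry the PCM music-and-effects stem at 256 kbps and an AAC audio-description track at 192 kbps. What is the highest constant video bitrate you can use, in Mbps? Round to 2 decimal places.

Budget: 3.5 GiB = 30064.8 Mb.
14 min = 840 s
Total bitrate budget: 30064.8 Mb / 840 s = 35.791 Mbps.
Audio total: 256 + 192 = 448 kbps = 0.448 Mbps.
Video: 35.791 − 0.448 = 35.343 Mbps.

35.34 Mbps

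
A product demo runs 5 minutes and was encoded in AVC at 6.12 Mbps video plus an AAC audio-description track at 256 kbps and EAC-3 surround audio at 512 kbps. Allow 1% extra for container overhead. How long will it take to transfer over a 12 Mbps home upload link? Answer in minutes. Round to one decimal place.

5 min = 300 s
Audio total: 256 + 512 = 768 kbps = 0.768 Mbps.
Total bitrate: 6.888 Mbps.
File: 6.888 Mbps × 300 s = 2066.4 Mb.
With 1% container overhead: ×1.01. → 2087.1 Mb.
At 12 Mbps: 2087.1 / 12 = 173.9 s ≈ 2.9 minutes.

2.9 minutes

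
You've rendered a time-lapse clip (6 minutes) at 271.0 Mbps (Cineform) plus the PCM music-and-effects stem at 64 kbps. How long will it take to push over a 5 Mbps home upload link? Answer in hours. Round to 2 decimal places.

6 min = 360 s
Audio: 64 kbps = 0.064 Mbps.
Total bitrate: 271.064 Mbps.
File: 271.064 Mbps × 360 s = 97583.0 Mb.
At 5 Mbps: 97583.0 / 5 = 19516.6 s ≈ 5.42 hours.

5.42 hours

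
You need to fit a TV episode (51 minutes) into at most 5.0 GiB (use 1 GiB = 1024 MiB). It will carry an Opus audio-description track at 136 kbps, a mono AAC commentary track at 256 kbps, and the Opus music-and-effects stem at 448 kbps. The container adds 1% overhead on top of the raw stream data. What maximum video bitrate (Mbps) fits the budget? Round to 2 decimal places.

13.06 Mbps

Budget: 5.0 GiB = 42949.7 Mb.
Stream payload after overhead: 42949.7 / 1.01 = 42524.4 Mb.
51 min = 3060 s
Total bitrate budget: 42524.4 Mb / 3060 s = 13.897 Mbps.
Audio total: 136 + 256 + 448 = 840 kbps = 0.840 Mbps.
Video: 13.897 − 0.840 = 13.057 Mbps.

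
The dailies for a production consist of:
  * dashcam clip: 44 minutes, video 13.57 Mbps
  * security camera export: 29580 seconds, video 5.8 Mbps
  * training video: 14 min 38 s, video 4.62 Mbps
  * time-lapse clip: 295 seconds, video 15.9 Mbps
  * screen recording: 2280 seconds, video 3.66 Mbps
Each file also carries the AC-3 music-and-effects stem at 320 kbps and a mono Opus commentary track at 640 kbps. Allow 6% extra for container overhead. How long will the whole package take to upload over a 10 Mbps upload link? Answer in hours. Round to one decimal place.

Audio total: 320 + 640 = 960 kbps = 0.960 Mbps.
dashcam clip: 14.530 Mbps × 2640 s × 1.06 = 40660.8 Mb
security camera export: 6.760 Mbps × 29580 s × 1.06 = 211958.4 Mb
training video: 5.580 Mbps × 878 s × 1.06 = 5193.2 Mb
time-lapse clip: 16.860 Mbps × 295 s × 1.06 = 5272.1 Mb
screen recording: 4.620 Mbps × 2280 s × 1.06 = 11165.6 Mb
Total: 274250.1 Mb = 34281.3 MB.
At 10 Mbps: 274250.1 / 10 = 27425 s ≈ 7.62 hours.

7.6 hours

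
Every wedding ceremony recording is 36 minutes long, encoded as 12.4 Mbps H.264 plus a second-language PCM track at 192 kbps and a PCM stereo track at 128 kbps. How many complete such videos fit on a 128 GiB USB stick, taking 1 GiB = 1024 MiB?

36 min = 2160 s
Audio total: 192 + 128 = 320 kbps = 0.320 Mbps.
Total bitrate: 12.720 Mbps.
Per item: 12.720 Mbps × 2160 s = 27,475 Mb = 3,434 MB.
Capacity: 128 GiB = 1,099,512 Mb; 40.02 items → 40 complete.

40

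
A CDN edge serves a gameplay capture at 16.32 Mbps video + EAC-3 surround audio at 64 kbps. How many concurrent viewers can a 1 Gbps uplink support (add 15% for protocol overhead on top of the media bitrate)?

53

Audio: 64 kbps = 0.064 Mbps.
Per-viewer media rate: 16.384 Mbps.
On the wire with 15% overhead: 18.842 Mbps.
1 Gbps = 1,000 Mbps; 1,000 / 18.842 = 53.07 → 53 viewers.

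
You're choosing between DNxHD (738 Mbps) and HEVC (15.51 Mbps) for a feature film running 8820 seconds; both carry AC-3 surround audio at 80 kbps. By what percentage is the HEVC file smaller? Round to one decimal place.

97.9%

Audio: 80 kbps = 0.080 Mbps.
DNxHD: 738.080 Mbps × 8820 s = 6509865.6 Mb = 757.848 GiB.
HEVC: 15.590 Mbps × 8820 s = 137503.8 Mb = 16.008 GiB.
Reduction: (1 − 16.008/757.848) × 100 = 97.89%.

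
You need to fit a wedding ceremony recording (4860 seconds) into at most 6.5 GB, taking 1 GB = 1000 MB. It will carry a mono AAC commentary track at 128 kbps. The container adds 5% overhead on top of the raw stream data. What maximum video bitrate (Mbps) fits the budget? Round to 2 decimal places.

Budget: 6.5 GB = 52000.0 Mb.
Stream payload after overhead: 52000.0 / 1.05 = 49523.8 Mb.
Total bitrate budget: 49523.8 Mb / 4860 s = 10.190 Mbps.
Audio: 128 kbps = 0.128 Mbps.
Video: 10.190 − 0.128 = 10.062 Mbps.

10.06 Mbps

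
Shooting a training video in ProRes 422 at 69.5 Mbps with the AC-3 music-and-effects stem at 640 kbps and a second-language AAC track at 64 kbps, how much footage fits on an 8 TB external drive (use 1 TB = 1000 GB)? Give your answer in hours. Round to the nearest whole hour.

Audio total: 640 + 64 = 704 kbps = 0.704 Mbps.
Total bitrate: 69.5 + 0.704 = 70.204 Mbps.
Capacity: 8 TB = 64,000,000 Mb.
Recording time: 64,000,000 / 70.204 = 911,629 s ≈ 253 hours.

253 hours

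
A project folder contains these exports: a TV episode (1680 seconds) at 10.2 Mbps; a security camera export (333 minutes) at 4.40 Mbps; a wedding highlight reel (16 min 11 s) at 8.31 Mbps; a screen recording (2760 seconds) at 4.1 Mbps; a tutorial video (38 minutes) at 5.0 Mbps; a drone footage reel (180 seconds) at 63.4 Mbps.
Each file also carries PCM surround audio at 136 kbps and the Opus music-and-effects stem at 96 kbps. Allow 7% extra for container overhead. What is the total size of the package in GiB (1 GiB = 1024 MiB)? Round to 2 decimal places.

19.15 GiB

Audio total: 136 + 96 = 232 kbps = 0.232 Mbps.
TV episode: 10.432 Mbps × 1680 s × 1.07 = 18752.6 Mb
security camera export: 4.632 Mbps × 19980 s × 1.07 = 99025.7 Mb
wedding highlight reel: 8.542 Mbps × 971 s × 1.07 = 8874.9 Mb
screen recording: 4.332 Mbps × 2760 s × 1.07 = 12793.3 Mb
tutorial video: 5.232 Mbps × 2280 s × 1.07 = 12764.0 Mb
drone footage reel: 63.632 Mbps × 180 s × 1.07 = 12255.5 Mb
Total: 164465.9 Mb = 20558.2 MB.
= 19.15 GiB.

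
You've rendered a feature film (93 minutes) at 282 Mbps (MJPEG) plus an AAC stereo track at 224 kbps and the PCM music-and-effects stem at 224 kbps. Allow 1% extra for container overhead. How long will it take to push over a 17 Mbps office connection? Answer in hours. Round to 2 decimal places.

93 min = 5580 s
Audio total: 224 + 224 = 448 kbps = 0.448 Mbps.
Total bitrate: 282.448 Mbps.
File: 282.448 Mbps × 5580 s = 1576059.8 Mb.
With 1% container overhead: ×1.01. → 1591820.4 Mb.
At 17 Mbps: 1591820.4 / 17 = 93636.5 s ≈ 26 hours.

26.01 hours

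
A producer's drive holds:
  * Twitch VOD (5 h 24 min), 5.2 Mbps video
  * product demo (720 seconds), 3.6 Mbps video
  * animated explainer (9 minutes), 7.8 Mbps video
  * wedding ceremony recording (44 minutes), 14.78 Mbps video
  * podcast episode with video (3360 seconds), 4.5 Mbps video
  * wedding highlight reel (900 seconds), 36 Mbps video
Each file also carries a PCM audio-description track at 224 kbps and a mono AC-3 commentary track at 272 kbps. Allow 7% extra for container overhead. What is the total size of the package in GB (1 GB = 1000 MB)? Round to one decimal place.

27.8 GB

Audio total: 224 + 272 = 496 kbps = 0.496 Mbps.
Twitch VOD: 5.696 Mbps × 19440 s × 1.07 = 118481.4 Mb
product demo: 4.096 Mbps × 720 s × 1.07 = 3155.6 Mb
animated explainer: 8.296 Mbps × 540 s × 1.07 = 4793.4 Mb
wedding ceremony recording: 15.276 Mbps × 2640 s × 1.07 = 43151.6 Mb
podcast episode with video: 4.996 Mbps × 3360 s × 1.07 = 17961.6 Mb
wedding highlight reel: 36.496 Mbps × 900 s × 1.07 = 35145.6 Mb
Total: 222689.3 Mb = 27836.2 MB.
= 27.84 GB.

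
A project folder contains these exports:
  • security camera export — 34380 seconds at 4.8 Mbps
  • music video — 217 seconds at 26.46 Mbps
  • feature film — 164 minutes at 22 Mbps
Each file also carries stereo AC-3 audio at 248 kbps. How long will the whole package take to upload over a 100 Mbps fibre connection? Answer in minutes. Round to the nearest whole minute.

Audio: 248 kbps = 0.248 Mbps.
security camera export: 5.048 Mbps × 34380 s = 173550.2 Mb
music video: 26.708 Mbps × 217 s = 5795.6 Mb
feature film: 22.248 Mbps × 9840 s = 218920.3 Mb
Total: 398266.2 Mb = 49783.3 MB.
At 100 Mbps: 398266.2 / 100 = 3983 s ≈ 66.4 minutes.

66 minutes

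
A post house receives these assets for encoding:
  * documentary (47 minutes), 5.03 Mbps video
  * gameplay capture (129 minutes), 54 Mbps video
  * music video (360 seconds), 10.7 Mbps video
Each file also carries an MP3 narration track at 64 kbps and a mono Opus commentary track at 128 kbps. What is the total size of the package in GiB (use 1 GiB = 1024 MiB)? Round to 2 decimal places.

Audio total: 64 + 128 = 192 kbps = 0.192 Mbps.
documentary: 5.222 Mbps × 2820 s = 14726.0 Mb
gameplay capture: 54.192 Mbps × 7740 s = 419446.1 Mb
music video: 10.892 Mbps × 360 s = 3921.1 Mb
Total: 438093.2 Mb = 54761.7 MB.
= 51.00 GiB.

51.00 GiB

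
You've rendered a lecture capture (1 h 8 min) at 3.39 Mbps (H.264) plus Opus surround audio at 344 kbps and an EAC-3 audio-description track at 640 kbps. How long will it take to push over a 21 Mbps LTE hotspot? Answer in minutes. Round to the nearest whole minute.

1 h 8 min = 68 min = 4080 s
Audio total: 344 + 640 = 984 kbps = 0.984 Mbps.
Total bitrate: 4.374 Mbps.
File: 4.374 Mbps × 4080 s = 17845.9 Mb.
At 21 Mbps: 17845.9 / 21 = 849.8 s ≈ 14.2 minutes.

14 minutes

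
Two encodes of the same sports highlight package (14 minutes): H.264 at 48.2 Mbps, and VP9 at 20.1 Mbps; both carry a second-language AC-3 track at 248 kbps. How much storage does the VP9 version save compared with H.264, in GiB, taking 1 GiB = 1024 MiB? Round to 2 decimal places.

14 min = 840 s
Audio: 248 kbps = 0.248 Mbps.
H.264: 48.448 Mbps × 840 s = 40696.3 Mb = 4.738 GiB.
VP9: 20.348 Mbps × 840 s = 17092.3 Mb = 1.990 GiB.
Saving: 4.738 − 1.990 = 2.748 GiB.

2.75 GiB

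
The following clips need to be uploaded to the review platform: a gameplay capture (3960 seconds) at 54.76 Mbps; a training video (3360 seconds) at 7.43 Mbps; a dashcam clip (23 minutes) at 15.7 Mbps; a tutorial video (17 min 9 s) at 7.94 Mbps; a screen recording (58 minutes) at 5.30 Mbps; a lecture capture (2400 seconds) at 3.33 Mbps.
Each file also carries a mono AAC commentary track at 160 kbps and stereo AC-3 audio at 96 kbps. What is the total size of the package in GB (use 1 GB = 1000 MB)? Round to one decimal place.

Audio total: 160 + 96 = 256 kbps = 0.256 Mbps.
gameplay capture: 55.016 Mbps × 3960 s = 217863.4 Mb
training video: 7.686 Mbps × 3360 s = 25825.0 Mb
dashcam clip: 15.956 Mbps × 1380 s = 22019.3 Mb
tutorial video: 8.196 Mbps × 1029 s = 8433.7 Mb
screen recording: 5.556 Mbps × 3480 s = 19334.9 Mb
lecture capture: 3.586 Mbps × 2400 s = 8606.4 Mb
Total: 302082.6 Mb = 37760.3 MB.
= 37.76 GB.

37.8 GB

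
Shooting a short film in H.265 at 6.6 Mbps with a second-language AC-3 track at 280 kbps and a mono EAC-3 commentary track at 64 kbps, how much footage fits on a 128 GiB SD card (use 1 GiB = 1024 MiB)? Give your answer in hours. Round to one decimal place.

Audio total: 280 + 64 = 344 kbps = 0.344 Mbps.
Total bitrate: 6.6 + 0.344 = 6.944 Mbps.
Capacity: 128 GiB = 1,099,512 Mb.
Recording time: 1,099,512 / 6.944 = 158,340 s ≈ 44.0 hours.

44.0 hours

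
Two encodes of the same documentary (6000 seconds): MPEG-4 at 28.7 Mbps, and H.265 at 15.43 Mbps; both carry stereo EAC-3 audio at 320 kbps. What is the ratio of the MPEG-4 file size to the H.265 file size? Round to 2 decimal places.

1.84

Audio: 320 kbps = 0.320 Mbps.
MPEG-4: 29.020 Mbps × 6000 s = 174120.0 Mb = 21.765 GB.
H.265: 15.750 Mbps × 6000 s = 94500.0 Mb = 11.812 GB.
Ratio: 21.765 / 11.812 = 1.843.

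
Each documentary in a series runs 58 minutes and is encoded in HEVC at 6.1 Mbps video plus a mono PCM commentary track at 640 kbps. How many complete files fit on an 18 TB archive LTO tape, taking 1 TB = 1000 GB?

6139

58 min = 3480 s
Audio: 640 kbps = 0.640 Mbps.
Total bitrate: 6.740 Mbps.
Per item: 6.740 Mbps × 3480 s = 23,455 Mb = 2,932 MB.
Capacity: 18 TB = 144,000,000 Mb; 6139.36 items → 6139 complete.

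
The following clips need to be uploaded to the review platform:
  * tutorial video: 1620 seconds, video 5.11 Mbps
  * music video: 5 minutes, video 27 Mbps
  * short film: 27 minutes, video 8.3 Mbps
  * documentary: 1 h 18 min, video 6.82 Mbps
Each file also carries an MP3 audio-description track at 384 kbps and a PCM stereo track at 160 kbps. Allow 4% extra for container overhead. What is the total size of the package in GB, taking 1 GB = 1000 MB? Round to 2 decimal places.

Audio total: 384 + 160 = 544 kbps = 0.544 Mbps.
tutorial video: 5.654 Mbps × 1620 s × 1.04 = 9525.9 Mb
music video: 27.544 Mbps × 300 s × 1.04 = 8593.7 Mb
short film: 8.844 Mbps × 1620 s × 1.04 = 14900.4 Mb
documentary: 7.364 Mbps × 4680 s × 1.04 = 35842.1 Mb
Total: 68862.0 Mb = 8607.8 MB.
= 8.608 GB.

8.61 GB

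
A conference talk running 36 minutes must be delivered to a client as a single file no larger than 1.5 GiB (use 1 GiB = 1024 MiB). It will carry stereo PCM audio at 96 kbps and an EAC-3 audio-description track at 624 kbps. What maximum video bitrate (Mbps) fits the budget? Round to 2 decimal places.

5.25 Mbps

Budget: 1.5 GiB = 12884.9 Mb.
36 min = 2160 s
Total bitrate budget: 12884.9 Mb / 2160 s = 5.965 Mbps.
Audio total: 96 + 624 = 720 kbps = 0.720 Mbps.
Video: 5.965 − 0.720 = 5.245 Mbps.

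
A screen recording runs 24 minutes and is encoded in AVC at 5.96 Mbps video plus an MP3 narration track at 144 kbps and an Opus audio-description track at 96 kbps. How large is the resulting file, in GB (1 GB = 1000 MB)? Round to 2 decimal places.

1.12 GB

24 min = 1440 s
Audio total: 144 + 96 = 240 kbps = 0.240 Mbps.
Total bitrate: 5.96 + 0.240 = 6.200 Mbps.
Stream data: 6.200 Mbps × 1440 s = 8928.0 Mb.
8,928 Mb ÷ 8 = 1,116 MB → 1.116 GB.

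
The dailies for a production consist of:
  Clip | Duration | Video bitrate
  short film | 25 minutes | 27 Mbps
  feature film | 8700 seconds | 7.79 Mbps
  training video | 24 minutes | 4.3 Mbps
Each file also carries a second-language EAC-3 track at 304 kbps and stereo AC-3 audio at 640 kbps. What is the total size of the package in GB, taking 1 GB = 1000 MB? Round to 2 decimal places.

Audio total: 304 + 640 = 944 kbps = 0.944 Mbps.
short film: 27.944 Mbps × 1500 s = 41916.0 Mb
feature film: 8.734 Mbps × 8700 s = 75985.8 Mb
training video: 5.244 Mbps × 1440 s = 7551.4 Mb
Total: 125453.2 Mb = 15681.6 MB.
= 15.68 GB.

15.68 GB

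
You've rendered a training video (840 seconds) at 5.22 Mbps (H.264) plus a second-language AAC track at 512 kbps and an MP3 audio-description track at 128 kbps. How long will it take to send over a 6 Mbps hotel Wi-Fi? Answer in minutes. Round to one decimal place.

Audio total: 512 + 128 = 640 kbps = 0.640 Mbps.
Total bitrate: 5.860 Mbps.
File: 5.860 Mbps × 840 s = 4922.4 Mb.
At 6 Mbps: 4922.4 / 6 = 820.4 s ≈ 13.7 minutes.

13.7 minutes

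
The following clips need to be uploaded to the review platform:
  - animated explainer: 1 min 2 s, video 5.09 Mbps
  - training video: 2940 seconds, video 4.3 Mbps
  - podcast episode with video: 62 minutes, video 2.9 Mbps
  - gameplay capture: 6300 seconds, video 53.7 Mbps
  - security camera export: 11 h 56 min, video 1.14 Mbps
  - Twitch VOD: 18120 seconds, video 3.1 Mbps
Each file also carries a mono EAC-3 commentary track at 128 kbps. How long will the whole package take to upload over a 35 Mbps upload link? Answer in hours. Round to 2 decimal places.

3.78 hours

Audio: 128 kbps = 0.128 Mbps.
animated explainer: 5.218 Mbps × 62 s = 323.5 Mb
training video: 4.428 Mbps × 2940 s = 13018.3 Mb
podcast episode with video: 3.028 Mbps × 3720 s = 11264.2 Mb
gameplay capture: 53.828 Mbps × 6300 s = 339116.4 Mb
security camera export: 1.268 Mbps × 42960 s = 54473.3 Mb
Twitch VOD: 3.228 Mbps × 18120 s = 58491.4 Mb
Total: 476687.0 Mb = 59585.9 MB.
At 35 Mbps: 476687.0 / 35 = 13620 s ≈ 3.78 hours.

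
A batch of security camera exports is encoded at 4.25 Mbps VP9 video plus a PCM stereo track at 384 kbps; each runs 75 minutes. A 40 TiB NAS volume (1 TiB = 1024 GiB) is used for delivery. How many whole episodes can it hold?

75 min = 4500 s
Audio: 384 kbps = 0.384 Mbps.
Total bitrate: 4.634 Mbps.
Per item: 4.634 Mbps × 4500 s = 20,853 Mb = 2,607 MB.
Capacity: 40 TiB = 351,843,721 Mb; 16872.57 items → 16872 complete.

16872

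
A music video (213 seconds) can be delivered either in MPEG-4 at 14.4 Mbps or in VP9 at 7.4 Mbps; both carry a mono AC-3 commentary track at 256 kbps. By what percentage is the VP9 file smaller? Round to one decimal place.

Audio: 256 kbps = 0.256 Mbps.
MPEG-4: 14.656 Mbps × 213 s = 3121.7 Mb = 390.216 MB.
VP9: 7.656 Mbps × 213 s = 1630.7 Mb = 203.841 MB.
Reduction: (1 − 203.841/390.216) × 100 = 47.76%.

47.8%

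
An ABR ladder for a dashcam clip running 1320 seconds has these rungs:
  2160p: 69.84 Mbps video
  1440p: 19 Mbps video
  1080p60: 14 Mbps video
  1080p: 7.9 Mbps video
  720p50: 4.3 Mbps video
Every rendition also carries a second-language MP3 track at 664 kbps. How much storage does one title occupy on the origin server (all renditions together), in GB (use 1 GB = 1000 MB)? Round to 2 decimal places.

Audio: 664 kbps = 0.664 Mbps.
Sum of rendition bitrates: (69.84+0.664) + (19+0.664) + (14+0.664) + (7.9+0.664) + (4.3+0.664) = 118.360 Mbps.
× 1320 s = 156,235 Mb = 19,529 MB = 19.53 GB.

19.53 GB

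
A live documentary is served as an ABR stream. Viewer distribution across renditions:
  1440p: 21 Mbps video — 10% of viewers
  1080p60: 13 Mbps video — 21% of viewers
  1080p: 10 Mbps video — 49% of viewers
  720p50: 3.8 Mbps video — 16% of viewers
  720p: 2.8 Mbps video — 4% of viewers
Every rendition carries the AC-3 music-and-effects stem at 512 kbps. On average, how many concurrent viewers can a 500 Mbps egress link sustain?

Audio: 512 kbps = 0.512 Mbps.
Average per-viewer bitrate: 0.10×21.512 + 0.21×13.512 + 0.49×10.512 + 0.16×4.312 + 0.04×3.312 = 10.962 Mbps.
500 Mbps = 500.0 Mbps; 500.0 / 10.962 = 45.61 → 45.

45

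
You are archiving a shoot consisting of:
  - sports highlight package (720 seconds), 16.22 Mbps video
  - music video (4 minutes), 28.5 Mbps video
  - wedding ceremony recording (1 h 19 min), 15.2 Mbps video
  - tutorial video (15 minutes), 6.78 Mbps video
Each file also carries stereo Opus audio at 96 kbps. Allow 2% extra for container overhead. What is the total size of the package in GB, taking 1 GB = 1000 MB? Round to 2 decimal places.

12.41 GB

Audio: 96 kbps = 0.096 Mbps.
sports highlight package: 16.316 Mbps × 720 s × 1.02 = 11982.5 Mb
music video: 28.596 Mbps × 240 s × 1.02 = 7000.3 Mb
wedding ceremony recording: 15.296 Mbps × 4740 s × 1.02 = 73953.1 Mb
tutorial video: 6.876 Mbps × 900 s × 1.02 = 6312.2 Mb
Total: 99248.0 Mb = 12406.0 MB.
= 12.41 GB.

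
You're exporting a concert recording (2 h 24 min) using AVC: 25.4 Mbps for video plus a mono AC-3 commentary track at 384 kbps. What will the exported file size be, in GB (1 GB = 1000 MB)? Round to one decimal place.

27.8 GB

2 h 24 min = 144 min = 8640 s
Audio: 384 kbps = 0.384 Mbps.
Total bitrate: 25.4 + 0.384 = 25.784 Mbps.
Stream data: 25.784 Mbps × 8640 s = 222773.8 Mb.
222,774 Mb ÷ 8 = 27,847 MB → 27.85 GB.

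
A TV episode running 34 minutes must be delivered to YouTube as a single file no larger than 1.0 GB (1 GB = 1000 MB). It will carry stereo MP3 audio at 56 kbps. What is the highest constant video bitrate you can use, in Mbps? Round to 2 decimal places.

3.87 Mbps

Budget: 1.0 GB = 8000.0 Mb.
34 min = 2040 s
Total bitrate budget: 8000.0 Mb / 2040 s = 3.922 Mbps.
Audio: 56 kbps = 0.056 Mbps.
Video: 3.922 − 0.056 = 3.866 Mbps.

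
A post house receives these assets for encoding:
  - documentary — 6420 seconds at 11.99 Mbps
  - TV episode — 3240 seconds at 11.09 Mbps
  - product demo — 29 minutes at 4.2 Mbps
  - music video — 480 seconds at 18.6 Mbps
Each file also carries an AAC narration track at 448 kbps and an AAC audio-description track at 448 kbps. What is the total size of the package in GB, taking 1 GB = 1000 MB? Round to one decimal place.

Audio total: 448 + 448 = 896 kbps = 0.896 Mbps.
documentary: 12.886 Mbps × 6420 s = 82728.1 Mb
TV episode: 11.986 Mbps × 3240 s = 38834.6 Mb
product demo: 5.096 Mbps × 1740 s = 8867.0 Mb
music video: 19.496 Mbps × 480 s = 9358.1 Mb
Total: 139787.9 Mb = 17473.5 MB.
= 17.47 GB.

17.5 GB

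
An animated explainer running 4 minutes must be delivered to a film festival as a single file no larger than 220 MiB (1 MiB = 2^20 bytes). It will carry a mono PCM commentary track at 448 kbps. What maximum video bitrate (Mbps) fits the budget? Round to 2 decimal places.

7.24 Mbps

Budget: 220 MiB = 1845.5 Mb.
4 min = 240 s
Total bitrate budget: 1845.5 Mb / 240 s = 7.690 Mbps.
Audio: 448 kbps = 0.448 Mbps.
Video: 7.690 − 0.448 = 7.242 Mbps.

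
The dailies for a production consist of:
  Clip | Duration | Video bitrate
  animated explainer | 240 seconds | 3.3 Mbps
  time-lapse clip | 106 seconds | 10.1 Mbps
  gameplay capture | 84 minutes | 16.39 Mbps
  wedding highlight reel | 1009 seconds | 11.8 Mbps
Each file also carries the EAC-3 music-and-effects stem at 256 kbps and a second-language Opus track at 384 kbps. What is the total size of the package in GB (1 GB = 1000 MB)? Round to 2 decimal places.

12.56 GB

Audio total: 256 + 384 = 640 kbps = 0.640 Mbps.
animated explainer: 3.940 Mbps × 240 s = 945.6 Mb
time-lapse clip: 10.740 Mbps × 106 s = 1138.4 Mb
gameplay capture: 17.030 Mbps × 5040 s = 85831.2 Mb
wedding highlight reel: 12.440 Mbps × 1009 s = 12552.0 Mb
Total: 100467.2 Mb = 12558.4 MB.
= 12.56 GB.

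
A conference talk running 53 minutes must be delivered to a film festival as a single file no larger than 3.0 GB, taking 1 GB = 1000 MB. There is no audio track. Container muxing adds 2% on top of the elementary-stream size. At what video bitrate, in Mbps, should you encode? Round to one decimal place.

Budget: 3.0 GB = 24000.0 Mb.
Stream payload after overhead: 24000.0 / 1.02 = 23529.4 Mb.
53 min = 3180 s
Total bitrate budget: 23529.4 Mb / 3180 s = 7.399 Mbps.

7.4 Mbps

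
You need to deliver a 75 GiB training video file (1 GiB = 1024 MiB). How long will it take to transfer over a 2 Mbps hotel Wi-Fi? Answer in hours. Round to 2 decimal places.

89.48 hours

File: 75 GiB = 644245.1 Mb.
At 2 Mbps: 644245.1 / 2 = 322122.5 s ≈ 89.5 hours.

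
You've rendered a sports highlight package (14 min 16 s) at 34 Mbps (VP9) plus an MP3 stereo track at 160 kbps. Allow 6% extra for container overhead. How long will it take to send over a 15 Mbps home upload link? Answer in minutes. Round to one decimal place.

34.4 minutes

14 min 16 s = 856 s
Audio: 160 kbps = 0.160 Mbps.
Total bitrate: 34.160 Mbps.
File: 34.160 Mbps × 856 s = 29241.0 Mb.
With 6% container overhead: ×1.06. → 30995.4 Mb.
At 15 Mbps: 30995.4 / 15 = 2066.4 s ≈ 34.4 minutes.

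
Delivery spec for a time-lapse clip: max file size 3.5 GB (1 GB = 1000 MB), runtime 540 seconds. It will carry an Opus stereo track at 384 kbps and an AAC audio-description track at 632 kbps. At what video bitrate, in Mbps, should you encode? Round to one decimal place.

50.8 Mbps

Budget: 3.5 GB = 28000.0 Mb.
Total bitrate budget: 28000.0 Mb / 540 s = 51.852 Mbps.
Audio total: 384 + 632 = 1016 kbps = 1.016 Mbps.
Video: 51.852 − 1.016 = 50.836 Mbps.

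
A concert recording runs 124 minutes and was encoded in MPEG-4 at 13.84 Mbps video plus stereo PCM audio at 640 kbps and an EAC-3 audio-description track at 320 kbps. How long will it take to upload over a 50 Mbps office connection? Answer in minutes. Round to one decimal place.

36.7 minutes

124 min = 7440 s
Audio total: 640 + 320 = 960 kbps = 0.960 Mbps.
Total bitrate: 14.800 Mbps.
File: 14.800 Mbps × 7440 s = 110112.0 Mb.
At 50 Mbps: 110112.0 / 50 = 2202.2 s ≈ 36.7 minutes.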